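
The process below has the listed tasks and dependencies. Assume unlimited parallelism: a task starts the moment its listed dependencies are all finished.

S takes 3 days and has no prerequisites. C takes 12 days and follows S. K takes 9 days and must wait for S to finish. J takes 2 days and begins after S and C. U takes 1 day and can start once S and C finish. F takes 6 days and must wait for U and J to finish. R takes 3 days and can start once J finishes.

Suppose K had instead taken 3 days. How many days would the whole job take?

Baseline: S→C→J→F = 3+12+2+6 = 23 → 23 days.
K has 11 days of float (longest path through it is 12).
The critical path is still S→C→J→F; finish is now 23 days.

23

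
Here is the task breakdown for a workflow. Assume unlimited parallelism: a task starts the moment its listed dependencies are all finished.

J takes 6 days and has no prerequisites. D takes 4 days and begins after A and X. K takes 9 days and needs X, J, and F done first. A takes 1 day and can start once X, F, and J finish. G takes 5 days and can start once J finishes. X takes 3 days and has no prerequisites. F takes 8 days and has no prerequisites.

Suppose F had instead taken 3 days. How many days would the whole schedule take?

15

Baseline: F→K = 8+9 = 17 → 17 days.
Since F is critical, the -5 change carries straight to that chain (now 12 days).
The binding chain switches to J→K = 6+9 = 15; finish 15 days.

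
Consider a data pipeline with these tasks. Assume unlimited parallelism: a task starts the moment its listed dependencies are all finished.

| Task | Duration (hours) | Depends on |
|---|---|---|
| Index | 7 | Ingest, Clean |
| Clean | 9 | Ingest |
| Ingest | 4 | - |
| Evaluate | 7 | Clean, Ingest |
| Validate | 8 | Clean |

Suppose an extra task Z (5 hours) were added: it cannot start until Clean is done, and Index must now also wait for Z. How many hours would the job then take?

25

Originally the job takes 21 hours.
With Z inserted, Index now waits for max(Ingest, Clean, Z).
New critical path: Ingest→Clean→Z→Index = 4+9+5+7 = 25 ⇒ 25 hours.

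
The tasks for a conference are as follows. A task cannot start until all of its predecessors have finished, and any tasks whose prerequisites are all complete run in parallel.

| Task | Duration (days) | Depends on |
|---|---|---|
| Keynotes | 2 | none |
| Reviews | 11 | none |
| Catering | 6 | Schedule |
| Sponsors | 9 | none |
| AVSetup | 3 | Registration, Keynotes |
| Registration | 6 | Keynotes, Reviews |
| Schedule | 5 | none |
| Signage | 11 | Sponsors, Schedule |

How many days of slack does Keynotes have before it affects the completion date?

9

The longest chain is Reviews→Registration→AVSetup = 11+6+3 = 20; overall finish 20 days.
Longest path through Keynotes: 11 days (earliest finish 2, latest finish 11).
Float = 20 − 11 = 9.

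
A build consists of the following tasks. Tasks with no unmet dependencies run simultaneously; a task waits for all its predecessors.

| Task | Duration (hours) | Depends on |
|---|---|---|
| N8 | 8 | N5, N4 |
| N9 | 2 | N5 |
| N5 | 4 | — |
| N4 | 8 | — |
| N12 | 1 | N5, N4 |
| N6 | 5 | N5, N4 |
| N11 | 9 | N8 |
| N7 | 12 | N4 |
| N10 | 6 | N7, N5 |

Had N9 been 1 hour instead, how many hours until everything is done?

Baseline: N4→N7→N10 = 8+12+6 = 26 → 26 hours.
The longest path through N9 is only 6 hours, so N9 has float 20.
No other chain overtakes it, so the finish is 26 hours.

26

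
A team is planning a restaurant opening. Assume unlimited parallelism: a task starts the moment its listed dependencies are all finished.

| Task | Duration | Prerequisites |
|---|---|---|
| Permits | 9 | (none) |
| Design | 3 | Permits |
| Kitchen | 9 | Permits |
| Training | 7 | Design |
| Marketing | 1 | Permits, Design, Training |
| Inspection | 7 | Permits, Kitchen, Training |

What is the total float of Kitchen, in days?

The longest chain is Permits→Design→Training→Inspection = 9+3+7+7 = 26; overall finish 26 days.
Longest path through Kitchen: 25 days (earliest finish 18, latest finish 19).
Slack of Kitchen = 10 − 9 = 1 day.

1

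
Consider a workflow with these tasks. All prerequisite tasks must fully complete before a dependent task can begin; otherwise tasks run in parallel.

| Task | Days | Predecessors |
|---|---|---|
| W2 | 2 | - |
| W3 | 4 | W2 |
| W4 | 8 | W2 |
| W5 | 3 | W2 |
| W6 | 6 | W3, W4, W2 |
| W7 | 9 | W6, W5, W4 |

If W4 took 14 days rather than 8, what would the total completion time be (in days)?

Baseline: W2→W4→W6→W7 = 2+8+6+9 = 25 → 25 days.
Since W4 is critical, the +6 change carries straight to that chain (now 31 days).
No other chain overtakes it, so the finish is 31 days.

31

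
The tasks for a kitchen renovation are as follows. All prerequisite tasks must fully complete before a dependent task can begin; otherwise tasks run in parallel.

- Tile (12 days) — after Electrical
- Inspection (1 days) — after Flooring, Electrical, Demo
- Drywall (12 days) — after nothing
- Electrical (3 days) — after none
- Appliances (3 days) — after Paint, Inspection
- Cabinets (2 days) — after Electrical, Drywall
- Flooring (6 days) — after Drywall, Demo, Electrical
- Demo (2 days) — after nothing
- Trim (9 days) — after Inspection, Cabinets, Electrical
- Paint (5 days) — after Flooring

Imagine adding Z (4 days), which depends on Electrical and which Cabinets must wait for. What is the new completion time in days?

Originally the job takes 28 days.
With Z inserted, Cabinets now waits for max(Electrical, Drywall, Z).
New critical path: Drywall→Flooring→Inspection→Trim = 12+6+1+9 = 28 ⇒ 28 days.

28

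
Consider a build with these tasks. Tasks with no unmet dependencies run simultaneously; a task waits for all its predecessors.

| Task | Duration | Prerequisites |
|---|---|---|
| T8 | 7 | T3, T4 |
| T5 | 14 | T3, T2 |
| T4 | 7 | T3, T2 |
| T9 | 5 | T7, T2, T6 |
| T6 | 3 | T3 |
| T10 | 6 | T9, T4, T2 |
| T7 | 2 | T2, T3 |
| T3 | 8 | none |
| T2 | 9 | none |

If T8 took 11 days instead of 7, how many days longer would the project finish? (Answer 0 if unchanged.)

4

As given, the longest chain is T2→T4→T8 = 9+7+7 = 23, so the finish is 23 days.
Since T8 is critical, the +4 change carries straight to that chain (now 27 days).
The critical path is still T2→T4→T8; finish is now 27 days.
Change in finish: 27 − 23 = +4 days.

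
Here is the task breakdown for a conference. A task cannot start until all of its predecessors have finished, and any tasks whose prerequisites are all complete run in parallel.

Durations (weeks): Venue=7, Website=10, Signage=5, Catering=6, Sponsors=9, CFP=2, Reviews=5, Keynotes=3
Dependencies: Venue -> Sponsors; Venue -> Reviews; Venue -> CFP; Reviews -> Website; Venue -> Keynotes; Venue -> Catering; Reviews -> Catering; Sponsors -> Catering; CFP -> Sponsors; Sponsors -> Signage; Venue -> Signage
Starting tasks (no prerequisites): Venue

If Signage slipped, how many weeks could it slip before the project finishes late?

Venue→CFP→Sponsors→Catering = 7+2+9+6 = 24 sets the makespan at 24 weeks.
The longest chain containing Signage totals 23 weeks.
Slack of Signage = 19 − 18 = 1 week.

1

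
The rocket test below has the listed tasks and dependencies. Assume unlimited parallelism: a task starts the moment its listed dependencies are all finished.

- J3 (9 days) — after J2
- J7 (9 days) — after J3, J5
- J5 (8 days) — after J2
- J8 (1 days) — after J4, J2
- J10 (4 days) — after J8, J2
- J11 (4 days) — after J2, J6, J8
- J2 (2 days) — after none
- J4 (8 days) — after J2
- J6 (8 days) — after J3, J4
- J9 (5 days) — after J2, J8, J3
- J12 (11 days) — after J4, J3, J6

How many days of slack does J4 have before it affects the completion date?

1

The longest chain is J2→J3→J6→J12 = 2+9+8+11 = 30; overall finish 30 days.
The longest chain containing J4 totals 29 days.
Slack of J4 = 3 − 2 = 1 day.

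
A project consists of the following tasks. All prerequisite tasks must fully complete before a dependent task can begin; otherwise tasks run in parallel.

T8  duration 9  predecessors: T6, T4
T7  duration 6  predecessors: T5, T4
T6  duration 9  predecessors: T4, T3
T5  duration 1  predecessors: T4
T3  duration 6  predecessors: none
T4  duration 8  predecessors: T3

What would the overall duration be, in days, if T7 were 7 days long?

32

Actual critical path: T3→T4→T6→T8 = 6+8+9+9 = 32 ⇒ 32 days.
The longest path through T7 is only 21 days, so T7 has float 11.
No other chain overtakes it, so the finish is 32 days.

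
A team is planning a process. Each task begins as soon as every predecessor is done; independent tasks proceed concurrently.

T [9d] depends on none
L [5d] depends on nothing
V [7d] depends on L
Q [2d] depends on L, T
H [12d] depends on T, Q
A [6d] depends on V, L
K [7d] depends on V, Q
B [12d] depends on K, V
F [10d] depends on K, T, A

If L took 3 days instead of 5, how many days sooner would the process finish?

1

As given, the longest chain is L→V→K→B = 5+7+7+12 = 31, so the finish is 31 days.
L lies on that path, so at 3 days the path becomes 29 days.
New critical path: T→Q→K→B = 9+2+7+12 = 30 ⇒ 30 days.
Change in finish: 30 − 31 = -1 days.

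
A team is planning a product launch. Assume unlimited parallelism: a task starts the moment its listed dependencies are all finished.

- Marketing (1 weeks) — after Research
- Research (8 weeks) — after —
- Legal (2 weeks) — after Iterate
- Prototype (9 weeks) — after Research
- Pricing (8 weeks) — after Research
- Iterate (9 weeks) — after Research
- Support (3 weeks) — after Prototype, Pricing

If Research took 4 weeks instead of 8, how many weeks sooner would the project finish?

Critical path before the change: Research→Prototype→Support = 8+9+3 = 20 giving 20 weeks.
Research lies on that path, so at 4 weeks the path becomes 16 weeks.
The critical path is still Research→Prototype→Support; finish is now 16 weeks.
Change in finish: 16 − 20 = -4 weeks.

4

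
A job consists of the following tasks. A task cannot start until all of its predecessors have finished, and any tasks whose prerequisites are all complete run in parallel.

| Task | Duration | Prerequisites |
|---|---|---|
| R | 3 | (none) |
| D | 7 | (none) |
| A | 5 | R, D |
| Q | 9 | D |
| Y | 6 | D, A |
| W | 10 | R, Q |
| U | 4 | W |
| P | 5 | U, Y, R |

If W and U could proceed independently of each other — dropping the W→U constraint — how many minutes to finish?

Original critical path: D→Q→W→U→P = 7+9+10+4+5 = 35 ⇒ 35 minutes.
Without W→U, U's earliest start moves from 26 to 0.
New critical path: D→Q→W = 7+9+10 = 26 ⇒ 26 minutes.

26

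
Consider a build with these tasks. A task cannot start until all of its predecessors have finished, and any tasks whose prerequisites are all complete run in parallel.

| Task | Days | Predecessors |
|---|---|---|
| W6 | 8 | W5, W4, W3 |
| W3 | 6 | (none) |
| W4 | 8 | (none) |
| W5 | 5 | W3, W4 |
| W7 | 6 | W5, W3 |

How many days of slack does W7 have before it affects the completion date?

2

The longest chain is W4→W5→W6 = 8+5+8 = 21; overall finish 21 days.
W7 finishes as early as 19 and must finish by 21.
Float = 21 − 19 = 2.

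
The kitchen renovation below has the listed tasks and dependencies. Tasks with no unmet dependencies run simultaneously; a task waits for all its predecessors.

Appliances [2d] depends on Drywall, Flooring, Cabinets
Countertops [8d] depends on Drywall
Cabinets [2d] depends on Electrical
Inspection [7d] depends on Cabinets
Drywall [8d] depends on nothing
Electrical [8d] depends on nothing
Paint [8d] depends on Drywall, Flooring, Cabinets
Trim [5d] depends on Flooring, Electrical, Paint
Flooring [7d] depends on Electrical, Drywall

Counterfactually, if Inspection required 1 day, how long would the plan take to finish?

28

The binding path is Electrical→Flooring→Paint→Trim = 8+7+8+5 = 28; finish at 28 days.
Inspection is off the critical path — its longest chain is 17 days, giving 11 of slack.
The critical path is still Electrical→Flooring→Paint→Trim; finish is now 28 days.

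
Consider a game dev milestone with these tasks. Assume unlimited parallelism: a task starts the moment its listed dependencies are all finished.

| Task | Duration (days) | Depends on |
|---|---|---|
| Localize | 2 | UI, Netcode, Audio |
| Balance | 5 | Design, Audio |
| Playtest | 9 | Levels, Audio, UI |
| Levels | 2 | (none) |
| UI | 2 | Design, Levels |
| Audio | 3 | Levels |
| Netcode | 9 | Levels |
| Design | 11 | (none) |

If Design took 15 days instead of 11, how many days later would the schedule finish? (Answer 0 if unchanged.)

The binding path is Design→UI→Playtest = 11+2+9 = 22; finish at 22 days.
Design is on the critical path; changing it to 15 makes that path 26 days.
The critical path is still Design→UI→Playtest; finish is now 26 days.
Change in finish: 26 − 22 = +4 days.

4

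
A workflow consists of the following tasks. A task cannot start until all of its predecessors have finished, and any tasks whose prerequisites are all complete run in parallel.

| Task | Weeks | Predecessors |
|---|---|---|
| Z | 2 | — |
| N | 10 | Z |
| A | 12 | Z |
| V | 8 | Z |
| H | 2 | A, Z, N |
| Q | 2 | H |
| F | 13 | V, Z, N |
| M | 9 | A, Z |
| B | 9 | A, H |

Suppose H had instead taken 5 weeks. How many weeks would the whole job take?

Actual critical path: Z→A→H→B = 2+12+2+9 = 25 ⇒ 25 weeks.
Since H is critical, the +3 change carries straight to that chain (now 28 weeks).
The critical path is still Z→A→H→B; finish is now 28 weeks.

28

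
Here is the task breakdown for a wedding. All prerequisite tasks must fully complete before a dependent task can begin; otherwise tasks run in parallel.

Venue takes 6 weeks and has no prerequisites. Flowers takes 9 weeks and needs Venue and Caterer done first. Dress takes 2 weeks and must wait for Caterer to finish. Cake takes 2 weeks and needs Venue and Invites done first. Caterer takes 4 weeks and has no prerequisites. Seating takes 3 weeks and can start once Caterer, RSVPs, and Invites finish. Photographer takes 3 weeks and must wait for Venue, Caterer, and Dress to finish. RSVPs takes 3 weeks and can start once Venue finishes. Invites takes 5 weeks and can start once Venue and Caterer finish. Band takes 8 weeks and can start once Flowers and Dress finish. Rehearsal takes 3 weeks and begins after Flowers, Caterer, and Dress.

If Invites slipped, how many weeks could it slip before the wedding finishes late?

The longest chain is Venue→Flowers→Band = 6+9+8 = 23; overall finish 23 weeks.
The longest chain containing Invites totals 14 weeks.
Slack of Invites = 15 − 6 = 9 weeks.

9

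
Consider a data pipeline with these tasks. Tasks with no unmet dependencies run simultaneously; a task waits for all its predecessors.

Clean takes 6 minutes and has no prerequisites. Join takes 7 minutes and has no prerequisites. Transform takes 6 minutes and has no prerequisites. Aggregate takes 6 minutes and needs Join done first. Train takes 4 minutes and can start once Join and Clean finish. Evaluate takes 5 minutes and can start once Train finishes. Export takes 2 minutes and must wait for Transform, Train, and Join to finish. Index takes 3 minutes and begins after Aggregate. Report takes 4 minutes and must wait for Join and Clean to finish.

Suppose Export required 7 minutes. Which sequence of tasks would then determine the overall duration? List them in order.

The binding path is Join→Aggregate→Index = 7+6+3 = 16; finish at 16 minutes.
Export is off the critical path — its longest chain is 13 minutes, giving 3 of slack.
New critical path: Join→Train→Export = 7+4+7 = 18 ⇒ 18 minutes.

Join, Train, Export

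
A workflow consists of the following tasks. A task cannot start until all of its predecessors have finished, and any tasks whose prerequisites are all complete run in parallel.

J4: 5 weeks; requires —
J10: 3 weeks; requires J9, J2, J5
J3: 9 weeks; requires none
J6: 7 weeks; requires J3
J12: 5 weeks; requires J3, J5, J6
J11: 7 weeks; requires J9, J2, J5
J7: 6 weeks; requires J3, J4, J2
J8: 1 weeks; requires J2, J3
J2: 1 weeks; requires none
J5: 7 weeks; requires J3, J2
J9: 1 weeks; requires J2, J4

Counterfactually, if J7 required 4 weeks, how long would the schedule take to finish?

Baseline: J3→J5→J11 = 9+7+7 = 23 → 23 weeks.
The longest path through J7 is only 15 weeks, so J7 has float 8.
The critical path is still J3→J5→J11; finish is now 23 weeks.

23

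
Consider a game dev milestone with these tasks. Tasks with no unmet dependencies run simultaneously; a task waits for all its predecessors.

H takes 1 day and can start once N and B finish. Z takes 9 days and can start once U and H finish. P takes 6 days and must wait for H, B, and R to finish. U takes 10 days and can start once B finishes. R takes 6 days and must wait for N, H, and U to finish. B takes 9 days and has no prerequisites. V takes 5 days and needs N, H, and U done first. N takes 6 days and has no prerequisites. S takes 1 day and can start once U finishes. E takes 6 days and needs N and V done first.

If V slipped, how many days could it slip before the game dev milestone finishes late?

1

Critical path: B→U→R→P = 9+10+6+6 = 31, so the finish is 31 days.
Longest path through V: 30 days (earliest finish 24, latest finish 25).
Slack of V = 20 − 19 = 1 day.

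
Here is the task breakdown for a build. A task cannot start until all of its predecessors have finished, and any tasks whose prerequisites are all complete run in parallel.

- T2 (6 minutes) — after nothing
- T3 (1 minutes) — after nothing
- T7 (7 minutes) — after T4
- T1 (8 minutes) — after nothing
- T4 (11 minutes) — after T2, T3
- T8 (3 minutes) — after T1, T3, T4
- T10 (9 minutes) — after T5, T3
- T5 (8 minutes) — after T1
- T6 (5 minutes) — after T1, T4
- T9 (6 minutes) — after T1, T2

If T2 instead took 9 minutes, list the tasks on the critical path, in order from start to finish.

T2, T4, T7

Baseline: T1→T5→T10 = 8+8+9 = 25 → 25 minutes.
The longest path through T2 is only 24 minutes, so T2 has float 1.
New critical path: T2→T4→T7 = 9+11+7 = 27 ⇒ 27 minutes.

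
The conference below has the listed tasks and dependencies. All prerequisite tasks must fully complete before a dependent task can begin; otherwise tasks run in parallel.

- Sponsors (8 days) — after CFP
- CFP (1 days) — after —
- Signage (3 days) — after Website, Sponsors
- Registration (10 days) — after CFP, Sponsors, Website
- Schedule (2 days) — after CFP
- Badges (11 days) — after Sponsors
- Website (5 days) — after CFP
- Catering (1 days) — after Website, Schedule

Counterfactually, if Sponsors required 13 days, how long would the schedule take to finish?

25

The binding path is CFP→Sponsors→Badges = 1+8+11 = 20; finish at 20 days.
Sponsors is on the critical path; changing it to 13 makes that path 25 days.
The critical path is still CFP→Sponsors→Badges; finish is now 25 days.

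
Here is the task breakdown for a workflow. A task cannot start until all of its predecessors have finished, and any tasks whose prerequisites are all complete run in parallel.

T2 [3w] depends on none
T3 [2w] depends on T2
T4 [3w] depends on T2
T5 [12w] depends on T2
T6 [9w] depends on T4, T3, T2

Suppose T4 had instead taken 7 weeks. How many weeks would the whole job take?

19

The binding path is T2→T4→T6 = 3+3+9 = 15; finish at 15 weeks.
T4 lies on that path, so at 7 weeks the path becomes 19 weeks.
No other chain overtakes it, so the finish is 19 weeks.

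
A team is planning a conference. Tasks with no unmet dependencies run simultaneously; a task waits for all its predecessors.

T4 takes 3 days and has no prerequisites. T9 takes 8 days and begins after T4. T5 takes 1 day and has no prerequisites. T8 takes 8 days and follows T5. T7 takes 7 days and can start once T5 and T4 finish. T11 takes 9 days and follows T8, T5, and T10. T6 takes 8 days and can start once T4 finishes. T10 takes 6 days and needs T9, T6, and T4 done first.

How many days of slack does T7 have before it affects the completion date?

T4→T6→T10→T11 = 3+8+6+9 = 26 sets the makespan at 26 days.
T7 finishes as early as 10 and must finish by 26.
So T7 can slip 26 − 10 = 16 days.

16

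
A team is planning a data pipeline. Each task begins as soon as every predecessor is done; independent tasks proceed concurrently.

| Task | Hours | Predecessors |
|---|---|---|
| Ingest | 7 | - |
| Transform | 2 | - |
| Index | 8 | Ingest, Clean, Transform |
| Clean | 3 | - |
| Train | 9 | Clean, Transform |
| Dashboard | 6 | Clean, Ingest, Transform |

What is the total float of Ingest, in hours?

0

Critical path: Ingest→Index = 7+8 = 15, so the finish is 15 hours.
Longest path through Ingest: 15 hours (earliest finish 7, latest finish 7).
So Ingest can slip 7 − 7 = 0 hours.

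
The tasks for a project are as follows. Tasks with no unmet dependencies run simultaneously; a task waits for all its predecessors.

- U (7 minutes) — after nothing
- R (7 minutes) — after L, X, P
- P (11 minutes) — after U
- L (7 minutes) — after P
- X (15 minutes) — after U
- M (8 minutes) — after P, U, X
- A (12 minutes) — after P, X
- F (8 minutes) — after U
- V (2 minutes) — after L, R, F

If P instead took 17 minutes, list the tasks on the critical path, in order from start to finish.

U, P, L, R, V

Actual critical path: U→P→L→R→V = 7+11+7+7+2 = 34 ⇒ 34 minutes.
P is on the critical path; changing it to 17 makes that path 40 minutes.
The critical path is still U→P→L→R→V; finish is now 40 minutes.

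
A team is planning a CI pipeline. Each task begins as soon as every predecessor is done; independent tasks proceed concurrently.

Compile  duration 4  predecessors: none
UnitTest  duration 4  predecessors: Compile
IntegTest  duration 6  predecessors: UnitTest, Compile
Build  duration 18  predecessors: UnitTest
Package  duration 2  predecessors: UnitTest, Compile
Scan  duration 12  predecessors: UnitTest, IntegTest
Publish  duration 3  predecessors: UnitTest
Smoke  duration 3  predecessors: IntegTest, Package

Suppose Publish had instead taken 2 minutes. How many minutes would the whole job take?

Critical path before the change: Compile→UnitTest→IntegTest→Scan = 4+4+6+12 = 26 giving 26 minutes.
Publish is off the critical path — its longest chain is 11 minutes, giving 15 of slack.
The critical path is still Compile→UnitTest→IntegTest→Scan; finish is now 26 minutes.

26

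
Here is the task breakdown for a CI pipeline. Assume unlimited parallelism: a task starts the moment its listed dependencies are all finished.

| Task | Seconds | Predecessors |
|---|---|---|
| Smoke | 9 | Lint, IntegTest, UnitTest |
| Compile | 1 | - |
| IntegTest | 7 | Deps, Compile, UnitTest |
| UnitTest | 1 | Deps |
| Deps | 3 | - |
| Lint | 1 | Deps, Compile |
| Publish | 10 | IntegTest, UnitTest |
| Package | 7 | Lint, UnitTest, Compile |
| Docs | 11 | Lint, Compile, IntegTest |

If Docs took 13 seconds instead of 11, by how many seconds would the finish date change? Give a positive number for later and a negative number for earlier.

As given, the longest chain is Deps→UnitTest→IntegTest→Docs = 3+1+7+11 = 22, so the finish is 22 seconds.
Docs is on the critical path; changing it to 13 makes that path 24 seconds.
That remains the longest chain; total 24 seconds.
Change in finish: 24 − 22 = +2 seconds.

2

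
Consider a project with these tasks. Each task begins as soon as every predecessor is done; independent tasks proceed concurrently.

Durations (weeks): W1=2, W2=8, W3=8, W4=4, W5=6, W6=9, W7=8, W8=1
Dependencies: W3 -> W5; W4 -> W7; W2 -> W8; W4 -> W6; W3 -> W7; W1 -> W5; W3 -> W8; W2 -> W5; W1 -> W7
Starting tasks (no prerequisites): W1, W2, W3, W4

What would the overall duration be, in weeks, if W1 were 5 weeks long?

16

Critical path before the change: W3→W7 = 8+8 = 16 giving 16 weeks.
The longest path through W1 is only 10 weeks, so W1 has float 6.
That remains the longest chain; total 16 weeks.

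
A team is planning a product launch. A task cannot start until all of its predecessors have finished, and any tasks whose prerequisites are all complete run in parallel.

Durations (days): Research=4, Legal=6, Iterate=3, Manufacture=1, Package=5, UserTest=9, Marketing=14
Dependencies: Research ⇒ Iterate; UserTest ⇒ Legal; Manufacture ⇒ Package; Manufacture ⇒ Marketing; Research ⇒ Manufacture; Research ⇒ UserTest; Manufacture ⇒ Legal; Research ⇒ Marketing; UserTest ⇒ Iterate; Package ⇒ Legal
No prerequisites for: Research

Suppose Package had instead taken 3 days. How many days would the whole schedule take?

Actual critical path: Research→UserTest→Legal = 4+9+6 = 19 ⇒ 19 days.
The longest path through Package is only 16 days, so Package has float 3.
That remains the longest chain; total 19 days.

19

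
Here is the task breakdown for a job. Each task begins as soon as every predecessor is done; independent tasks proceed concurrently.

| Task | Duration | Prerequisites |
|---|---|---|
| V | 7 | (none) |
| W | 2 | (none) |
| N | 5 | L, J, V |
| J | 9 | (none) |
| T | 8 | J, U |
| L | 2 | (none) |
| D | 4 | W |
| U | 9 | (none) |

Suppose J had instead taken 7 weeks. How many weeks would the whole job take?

As given, the longest chain is J→T = 9+8 = 17, so the finish is 17 weeks.
J lies on that path, so at 7 weeks the path becomes 15 weeks.
Now U→T = 9+8 = 17 is longest, so the finish becomes 17 weeks.

17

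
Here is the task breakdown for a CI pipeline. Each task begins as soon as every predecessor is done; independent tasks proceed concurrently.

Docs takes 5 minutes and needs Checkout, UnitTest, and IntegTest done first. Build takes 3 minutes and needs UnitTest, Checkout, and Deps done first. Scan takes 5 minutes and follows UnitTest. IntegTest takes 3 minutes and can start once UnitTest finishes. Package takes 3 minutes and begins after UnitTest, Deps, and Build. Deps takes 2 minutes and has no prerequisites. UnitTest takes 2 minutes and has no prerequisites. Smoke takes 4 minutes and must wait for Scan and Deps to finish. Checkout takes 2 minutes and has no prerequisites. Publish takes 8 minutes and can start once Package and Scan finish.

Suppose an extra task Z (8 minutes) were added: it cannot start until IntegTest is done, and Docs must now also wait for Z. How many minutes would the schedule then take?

18

Originally the schedule takes 16 minutes.
With Z inserted, Docs now waits for max(Checkout, UnitTest, IntegTest, Z).
New critical path: UnitTest→IntegTest→Z→Docs = 2+3+8+5 = 18 ⇒ 18 minutes.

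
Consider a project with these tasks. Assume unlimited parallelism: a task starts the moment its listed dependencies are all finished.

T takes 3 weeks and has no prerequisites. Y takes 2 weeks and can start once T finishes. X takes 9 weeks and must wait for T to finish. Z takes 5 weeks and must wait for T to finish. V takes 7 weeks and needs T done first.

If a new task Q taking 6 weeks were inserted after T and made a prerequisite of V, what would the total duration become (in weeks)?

Originally the project takes 12 weeks.
With Q inserted, V now waits for max(T, Q).
New critical path: T→Q→V = 3+6+7 = 16 ⇒ 16 weeks.

16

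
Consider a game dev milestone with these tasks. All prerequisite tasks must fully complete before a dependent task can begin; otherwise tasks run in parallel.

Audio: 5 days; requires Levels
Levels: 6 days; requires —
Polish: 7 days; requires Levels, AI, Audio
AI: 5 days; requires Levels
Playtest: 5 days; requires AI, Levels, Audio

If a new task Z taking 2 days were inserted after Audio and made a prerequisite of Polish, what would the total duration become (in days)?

Originally the project takes 18 days.
With Z inserted, Polish now waits for max(Levels, AI, Audio, Z).
New critical path: Levels→Audio→Z→Polish = 6+5+2+7 = 20 ⇒ 20 days.

20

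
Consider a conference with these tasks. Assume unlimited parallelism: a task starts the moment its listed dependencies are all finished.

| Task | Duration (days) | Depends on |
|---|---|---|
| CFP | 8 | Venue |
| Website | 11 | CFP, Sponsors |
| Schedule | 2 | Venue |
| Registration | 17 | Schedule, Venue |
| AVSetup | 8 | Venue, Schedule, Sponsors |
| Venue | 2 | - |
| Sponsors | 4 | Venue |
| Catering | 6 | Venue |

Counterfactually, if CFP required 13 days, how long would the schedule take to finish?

Critical path before the change: Venue→CFP→Website = 2+8+11 = 21 giving 21 days.
Since CFP is critical, the +5 change carries straight to that chain (now 26 days).
The critical path is still Venue→CFP→Website; finish is now 26 days.

26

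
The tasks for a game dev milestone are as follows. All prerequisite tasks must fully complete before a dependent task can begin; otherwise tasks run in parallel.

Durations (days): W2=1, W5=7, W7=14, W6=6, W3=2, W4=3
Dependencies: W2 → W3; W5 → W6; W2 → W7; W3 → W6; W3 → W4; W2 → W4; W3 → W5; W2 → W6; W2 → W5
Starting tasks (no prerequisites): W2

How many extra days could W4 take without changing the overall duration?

The longest chain is W2→W3→W5→W6 = 1+2+7+6 = 16; overall finish 16 days.
The longest chain containing W4 totals 6 days.
Float = 16 − 6 = 10.

10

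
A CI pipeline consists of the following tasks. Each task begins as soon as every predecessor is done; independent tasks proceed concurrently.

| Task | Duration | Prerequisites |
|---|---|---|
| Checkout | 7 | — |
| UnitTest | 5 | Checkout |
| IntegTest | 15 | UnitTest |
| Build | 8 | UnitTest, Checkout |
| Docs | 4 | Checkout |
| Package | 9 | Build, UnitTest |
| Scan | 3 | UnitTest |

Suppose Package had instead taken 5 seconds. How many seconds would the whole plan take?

27

As given, the longest chain is Checkout→UnitTest→Build→Package = 7+5+8+9 = 29, so the finish is 29 seconds.
Since Package is critical, the -4 change carries straight to that chain (now 25 seconds).
The binding chain switches to Checkout→UnitTest→IntegTest = 7+5+15 = 27; finish 27 seconds.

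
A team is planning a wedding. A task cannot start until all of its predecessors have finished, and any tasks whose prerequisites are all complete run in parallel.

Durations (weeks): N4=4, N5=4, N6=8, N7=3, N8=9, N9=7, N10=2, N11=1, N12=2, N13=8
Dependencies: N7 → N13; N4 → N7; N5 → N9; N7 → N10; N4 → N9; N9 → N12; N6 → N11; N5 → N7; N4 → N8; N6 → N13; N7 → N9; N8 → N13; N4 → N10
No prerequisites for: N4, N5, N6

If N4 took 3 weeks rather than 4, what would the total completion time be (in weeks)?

Baseline: N4→N8→N13 = 4+9+8 = 21 → 21 weeks.
Since N4 is critical, the -1 change carries straight to that chain (now 20 weeks).
That remains the longest chain; total 20 weeks.

20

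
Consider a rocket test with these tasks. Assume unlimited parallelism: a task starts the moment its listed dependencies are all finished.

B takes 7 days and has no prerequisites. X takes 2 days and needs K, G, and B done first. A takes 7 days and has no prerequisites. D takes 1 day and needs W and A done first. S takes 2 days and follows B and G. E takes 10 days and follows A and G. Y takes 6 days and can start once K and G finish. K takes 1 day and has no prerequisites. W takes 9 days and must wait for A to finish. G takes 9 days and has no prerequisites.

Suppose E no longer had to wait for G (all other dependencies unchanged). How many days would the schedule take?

Before: longest chain G→E = 9+10 = 19, finish 19.
Without G→E, E's earliest start moves from 9 to 7.
The longest chain is now A→W→D = 7+9+1 = 17, so the schedule takes 17 days.

17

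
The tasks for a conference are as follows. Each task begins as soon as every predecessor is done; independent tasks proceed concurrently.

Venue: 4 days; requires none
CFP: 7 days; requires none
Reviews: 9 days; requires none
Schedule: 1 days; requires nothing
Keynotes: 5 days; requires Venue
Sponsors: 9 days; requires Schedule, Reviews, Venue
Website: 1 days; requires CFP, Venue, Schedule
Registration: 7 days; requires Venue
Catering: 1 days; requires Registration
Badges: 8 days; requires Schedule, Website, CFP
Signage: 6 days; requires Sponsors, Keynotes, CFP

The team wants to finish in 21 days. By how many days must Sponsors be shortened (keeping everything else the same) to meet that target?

3

Current finish: 24 days; target: 21.
Sponsors is on every critical path, so each day cut from Sponsors cuts the finish by one (this holds down to a finish of 16).
Need 24 − 21 = 3 days off Sponsors → Sponsors becomes 6 days, finish becomes 21.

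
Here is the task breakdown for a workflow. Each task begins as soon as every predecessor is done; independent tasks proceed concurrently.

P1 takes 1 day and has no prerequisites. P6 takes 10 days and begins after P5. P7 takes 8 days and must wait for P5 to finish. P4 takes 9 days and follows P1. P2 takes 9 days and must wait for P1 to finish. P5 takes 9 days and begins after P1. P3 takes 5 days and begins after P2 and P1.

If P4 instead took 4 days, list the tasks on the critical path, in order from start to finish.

Critical path before the change: P1→P5→P6 = 1+9+10 = 20 giving 20 days.
P4 is off the critical path — its longest chain is 10 days, giving 10 of slack.
The critical path is still P1→P5→P6; finish is now 20 days.

P1, P5, P6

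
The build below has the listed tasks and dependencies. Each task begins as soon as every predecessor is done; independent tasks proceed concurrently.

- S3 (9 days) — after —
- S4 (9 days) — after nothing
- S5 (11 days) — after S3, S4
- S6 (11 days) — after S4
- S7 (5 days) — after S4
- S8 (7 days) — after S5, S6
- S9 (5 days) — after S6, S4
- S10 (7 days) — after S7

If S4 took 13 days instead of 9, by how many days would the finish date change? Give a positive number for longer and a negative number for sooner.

4

Baseline: S4→S5→S8 = 9+11+7 = 27 → 27 days.
S4 is on the critical path; changing it to 13 makes that path 31 days.
The critical path is still S4→S5→S8; finish is now 31 days.
Change in finish: 31 − 27 = +4 days.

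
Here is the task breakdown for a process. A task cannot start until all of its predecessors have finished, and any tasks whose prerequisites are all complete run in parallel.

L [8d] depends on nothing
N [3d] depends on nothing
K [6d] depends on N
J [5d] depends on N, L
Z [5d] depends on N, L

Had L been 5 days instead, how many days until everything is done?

10

The binding path is L→J = 8+5 = 13; finish at 13 days.
L is on the critical path; changing it to 5 makes that path 10 days.
That remains the longest chain; total 10 days.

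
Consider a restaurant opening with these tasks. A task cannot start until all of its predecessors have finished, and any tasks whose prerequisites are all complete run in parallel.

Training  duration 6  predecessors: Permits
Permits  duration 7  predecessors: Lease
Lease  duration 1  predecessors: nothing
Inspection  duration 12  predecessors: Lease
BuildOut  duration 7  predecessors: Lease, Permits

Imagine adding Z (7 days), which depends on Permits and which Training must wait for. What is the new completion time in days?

Originally the plan takes 15 days.
With Z inserted, Training now waits for max(Permits, Z).
New critical path: Lease→Permits→Z→Training = 1+7+7+6 = 21 ⇒ 21 days.

21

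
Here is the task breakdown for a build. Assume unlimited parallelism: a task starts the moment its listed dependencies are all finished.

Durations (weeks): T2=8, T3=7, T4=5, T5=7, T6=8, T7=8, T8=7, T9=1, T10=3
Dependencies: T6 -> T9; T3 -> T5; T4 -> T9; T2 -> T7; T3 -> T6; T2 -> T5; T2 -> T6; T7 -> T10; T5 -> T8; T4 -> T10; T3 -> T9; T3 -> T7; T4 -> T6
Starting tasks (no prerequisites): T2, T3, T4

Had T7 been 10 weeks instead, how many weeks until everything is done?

As given, the longest chain is T2→T5→T8 = 8+7+7 = 22, so the finish is 22 weeks.
T7 is off the critical path — its longest chain is 19 weeks, giving 3 of slack.
That remains the longest chain; total 22 weeks.

22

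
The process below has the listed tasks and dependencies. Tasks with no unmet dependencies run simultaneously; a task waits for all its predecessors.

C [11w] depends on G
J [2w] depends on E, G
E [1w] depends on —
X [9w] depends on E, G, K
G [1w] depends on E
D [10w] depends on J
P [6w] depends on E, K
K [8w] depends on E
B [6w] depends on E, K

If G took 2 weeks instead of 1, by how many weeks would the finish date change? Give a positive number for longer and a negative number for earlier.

0

Baseline: E→K→X = 1+8+9 = 18 → 18 weeks.
G is off the critical path — its longest chain is 14 weeks, giving 4 of slack.
No other chain overtakes it, so the finish is 18 weeks.
Change in finish: 18 − 18 = +0 weeks.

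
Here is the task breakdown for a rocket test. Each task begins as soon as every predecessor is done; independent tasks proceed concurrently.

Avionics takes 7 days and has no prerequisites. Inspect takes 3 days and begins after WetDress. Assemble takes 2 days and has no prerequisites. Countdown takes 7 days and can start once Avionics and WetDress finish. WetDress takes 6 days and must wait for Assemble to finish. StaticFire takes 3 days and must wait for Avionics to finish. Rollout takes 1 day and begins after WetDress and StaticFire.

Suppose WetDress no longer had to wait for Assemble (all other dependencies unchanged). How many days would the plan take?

14

Original critical path: Assemble→WetDress→Countdown = 2+6+7 = 15 ⇒ 15 days.
Without Assemble→WetDress, WetDress's earliest start moves from 2 to 0.
After: Avionics→Countdown = 7+7 = 14 → 14 days.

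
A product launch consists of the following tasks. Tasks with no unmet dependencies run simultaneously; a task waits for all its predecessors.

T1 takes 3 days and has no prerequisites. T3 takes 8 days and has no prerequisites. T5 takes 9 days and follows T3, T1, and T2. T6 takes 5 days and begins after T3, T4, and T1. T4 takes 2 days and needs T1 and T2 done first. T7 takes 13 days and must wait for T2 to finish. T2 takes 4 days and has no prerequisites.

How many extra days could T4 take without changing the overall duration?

T2→T7 = 4+13 = 17 sets the makespan at 17 days.
T4 finishes as early as 6 and must finish by 12.
So T4 can slip 12 − 6 = 6 days.

6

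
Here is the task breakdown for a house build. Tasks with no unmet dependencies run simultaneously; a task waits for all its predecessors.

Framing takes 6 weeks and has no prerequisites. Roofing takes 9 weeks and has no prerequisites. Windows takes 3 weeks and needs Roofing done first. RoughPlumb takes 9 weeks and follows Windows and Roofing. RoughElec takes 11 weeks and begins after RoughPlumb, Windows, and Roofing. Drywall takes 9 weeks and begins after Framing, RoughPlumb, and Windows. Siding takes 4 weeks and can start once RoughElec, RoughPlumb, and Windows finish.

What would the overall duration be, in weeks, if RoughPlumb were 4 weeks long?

Baseline: Roofing→Windows→RoughPlumb→RoughElec→Siding = 9+3+9+11+4 = 36 → 36 weeks.
RoughPlumb is on the critical path; changing it to 4 makes that path 31 weeks.
The critical path is still Roofing→Windows→RoughPlumb→RoughElec→Siding; finish is now 31 weeks.

31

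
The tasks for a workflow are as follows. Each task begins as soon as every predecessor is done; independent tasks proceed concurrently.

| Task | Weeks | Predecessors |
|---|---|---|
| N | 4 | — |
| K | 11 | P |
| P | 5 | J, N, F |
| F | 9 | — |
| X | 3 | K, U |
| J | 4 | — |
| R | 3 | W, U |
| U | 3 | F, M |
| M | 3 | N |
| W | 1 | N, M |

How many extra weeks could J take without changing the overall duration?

5

The longest chain is F→P→K→X = 9+5+11+3 = 28; overall finish 28 weeks.
Longest path through J: 23 weeks (earliest finish 4, latest finish 9).
Float = 28 − 23 = 5.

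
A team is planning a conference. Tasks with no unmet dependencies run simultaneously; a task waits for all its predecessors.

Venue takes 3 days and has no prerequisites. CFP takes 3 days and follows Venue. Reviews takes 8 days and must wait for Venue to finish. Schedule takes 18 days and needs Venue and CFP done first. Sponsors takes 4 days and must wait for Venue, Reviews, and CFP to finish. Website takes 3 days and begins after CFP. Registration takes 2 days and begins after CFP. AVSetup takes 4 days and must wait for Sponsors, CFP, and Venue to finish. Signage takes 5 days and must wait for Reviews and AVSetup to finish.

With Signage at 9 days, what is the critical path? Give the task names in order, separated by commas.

Venue, Reviews, Sponsors, AVSetup, Signage

The binding path is Venue→Reviews→Sponsors→AVSetup→Signage = 3+8+4+4+5 = 24; finish at 24 days.
Signage is on the critical path; changing it to 9 makes that path 28 days.
No other chain overtakes it, so the finish is 28 days.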